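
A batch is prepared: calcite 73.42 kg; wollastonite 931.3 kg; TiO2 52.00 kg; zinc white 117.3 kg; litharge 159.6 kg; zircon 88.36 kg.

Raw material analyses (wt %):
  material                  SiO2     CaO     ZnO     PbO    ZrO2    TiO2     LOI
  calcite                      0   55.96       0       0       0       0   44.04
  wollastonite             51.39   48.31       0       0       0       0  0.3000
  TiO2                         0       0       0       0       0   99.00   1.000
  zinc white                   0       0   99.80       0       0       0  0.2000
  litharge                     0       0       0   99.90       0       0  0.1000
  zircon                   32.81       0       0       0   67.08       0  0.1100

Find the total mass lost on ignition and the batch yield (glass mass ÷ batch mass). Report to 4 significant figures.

LOI loss = 36.14 kg; glass = 1386 kg; yield = 97.46%

Full precision is carried from first step to last; working values are printed rounded to 4 significant figures. Each reported figure is rounded a single time; all derived quantities (glass mass, totals, ignition loss, yield, six oxide percentages) are computed in full float precision from the batch weights at 1386 kg of glass exactly as printed in problem or answer.
Material-by-material LOI:
  calcite: 73.42 × 0.4404 = 32.33 kg
  wollastonite: 931.3 × 0.003000 = 2.794 kg
  TiO2: 52.00 × 0.01000 = 0.5200 kg
  zinc white: 117.3 × 0.002000 = 0.2346 kg
  litharge: 159.6 × 0.001000 = 0.1596 kg
  zircon: 88.36 × 0.001100 = 0.09720 kg
Total LOI = 36.14 kg
Glass = batch − LOI = 1422 − 36.14 = 1386 kg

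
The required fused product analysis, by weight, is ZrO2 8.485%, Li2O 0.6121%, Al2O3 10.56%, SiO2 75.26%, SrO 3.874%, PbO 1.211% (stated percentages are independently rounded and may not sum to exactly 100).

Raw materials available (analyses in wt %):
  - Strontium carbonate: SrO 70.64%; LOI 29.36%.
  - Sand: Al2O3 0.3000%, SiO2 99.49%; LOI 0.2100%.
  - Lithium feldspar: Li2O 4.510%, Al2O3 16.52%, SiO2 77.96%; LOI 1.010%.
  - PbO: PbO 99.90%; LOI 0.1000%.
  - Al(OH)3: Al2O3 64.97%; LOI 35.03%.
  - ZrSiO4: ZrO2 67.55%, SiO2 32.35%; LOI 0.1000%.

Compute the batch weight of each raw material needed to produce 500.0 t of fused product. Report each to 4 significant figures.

In-progress results appear, rounded to four significant figures, at each printed step — exact precision is kept from first step to last — each reported value undergoes a single rounding — the derived quantities, which include glass mass, totals, the yield, LOI, the six compositions, are recomputed in full precision, as they appear in problem or answer, from the weighed amounts per 500.0 t of glass.
Target masses of each oxide per 500.0 t fused product:
  ZrO2: 8.485% × 500.0 = 42.42 t
  Li2O: 0.6121% × 500.0 = 3.060 t
  Al2O3: 10.56% × 500.0 = 52.80 t
  SiO2: 75.26% × 500.0 = 376.3 t
  SrO: 3.874% × 500.0 = 19.37 t
  PbO: 1.211% × 500.0 = 6.055 t
Balance tally, oxide-wise, using the reported weights, at the basis given (oxide sums agree with the targets within answer rounding):
  ZrO2: 62.81·0.6755 = 42.43 t (target 42.42 t)
  Li2O: 67.86·0.04510 = 3.060 t (target 3.060 t)
  Al2O3: 304.6·0.003000 + 67.86·0.1652 + 62.61·0.6497 = 52.80 t (target 52.80 t)
  SiO2: 304.6·0.9949 + 67.86·0.7796 + 62.81·0.3235 = 376.3 t (target 376.3 t)
  SrO: 27.42·0.7064 = 19.37 t (target 19.37 t)
  PbO: 6.061·0.9990 = 6.055 t (target 6.055 t)
Auditing the glass mass value: the batch minus its LOI: 500.0 t (the targets, summed, come to 500.0 t; against the stated basis, 500.0 t — a pure rounding effect).
Adding the batch up: Σ batch = 531.4 t; LOI loss = Σ batch·LOI = 31.38 t; as yield: glass ÷ batch → 94.10%.

Batch per 500.0 t fused product:
  Strontium carbonate: 27.42 t
  Sand: 304.6 t
  Lithium feldspar: 67.86 t
  PbO: 6.061 t
  Al(OH)3: 62.61 t
  ZrSiO4: 62.81 t
Total batch = 531.4 t; LOI loss = 31.38 t; yield = 94.10%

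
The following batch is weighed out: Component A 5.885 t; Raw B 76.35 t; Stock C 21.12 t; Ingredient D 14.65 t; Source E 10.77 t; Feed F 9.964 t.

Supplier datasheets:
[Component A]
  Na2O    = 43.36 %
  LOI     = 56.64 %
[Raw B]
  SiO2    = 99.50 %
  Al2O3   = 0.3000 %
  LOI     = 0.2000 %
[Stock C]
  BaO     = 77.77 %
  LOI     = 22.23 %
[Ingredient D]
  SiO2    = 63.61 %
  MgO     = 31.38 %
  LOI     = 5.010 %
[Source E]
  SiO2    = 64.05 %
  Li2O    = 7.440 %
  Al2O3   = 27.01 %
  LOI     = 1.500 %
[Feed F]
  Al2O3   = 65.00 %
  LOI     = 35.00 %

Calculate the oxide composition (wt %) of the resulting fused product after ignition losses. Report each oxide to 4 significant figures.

Glass mass = 126.2 t (batch 138.7 − LOI 12.56).
Composition: Na2O 2.022%, BaO 13.02%, SiO2 73.06%, Li2O 0.6351%, MgO 3.643%, Al2O3 7.620%

Each numeric step keeps full precision in all steps; the intermediate values are shown rounded to 4 significant digits within the worked lines — every reported value is rounded once only; the derived quantities (LOI, glass mass, six oxide percentages, totals, the yield) are re-derived at full float precision starting from the weights for 126.2 t of glass, precisely as stated by the problem or answer text.
Mass of each oxide from the mix:
  Na2O: 5.885·0.4336 = 2.552 t
  BaO: 21.12·0.7777 = 16.43 t
  SiO2: 76.35·0.9950 + 14.65·0.6361 + 10.77·0.6405 = 92.19 t
  Li2O: 10.77·0.07440 = 0.8013 t
  MgO: 14.65·0.3138 = 4.597 t
  Al2O3: 76.35·0.003000 + 10.77·0.2701 + 9.964·0.6500 = 9.615 t
LOI: 5.885·0.5664 + 76.35·0.002000 + 21.12·0.2223 + 14.65·0.05010 + 10.77·0.01500 + 9.964·0.3500 = 12.56 t
Glass = total batch minus LOI = 138.7 − 12.56 = 126.2 t (matching Σ of the oxides)
percent share: oxide ÷ glass, ×100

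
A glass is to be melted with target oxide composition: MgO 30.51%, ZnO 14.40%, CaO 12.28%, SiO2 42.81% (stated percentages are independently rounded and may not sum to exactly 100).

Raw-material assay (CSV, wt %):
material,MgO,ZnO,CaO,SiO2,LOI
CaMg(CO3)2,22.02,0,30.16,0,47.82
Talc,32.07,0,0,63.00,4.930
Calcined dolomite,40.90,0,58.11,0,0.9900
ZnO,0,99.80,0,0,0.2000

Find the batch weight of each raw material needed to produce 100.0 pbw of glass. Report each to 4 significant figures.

Every computation carries full float precision through the solve — intermediates are printed with 4-significant-digit rounding at each printed step; a single rounding completes each reported figure. All derived quantities (net glass mass, the four compositions, yield, totals, LOI) are computed starting from the weights per 100.0 pbw of glass in exact precision as they appear in question or answer.
Target oxide masses per 100.0 pbw glass:
  MgO: 30.51% × 100.0 = 30.51 pbw
  ZnO: 14.40% × 100.0 = 14.40 pbw
  CaO: 12.28% × 100.0 = 12.28 pbw
  SiO2: 42.81% × 100.0 = 42.81 pbw
Sums-versus-targets review working from each reported weight, relative to the basis at hand (summed amounts equal target values once rounding is allowed for):
  MgO: 9.409·0.2202 + 67.95·0.3207 + 16.25·0.4090 = 30.51 pbw (target 30.51 pbw)
  ZnO: 14.43·0.9980 = 14.40 pbw (target 14.40 pbw)
  CaO: 9.409·0.3016 + 16.25·0.5811 = 12.28 pbw (target 12.28 pbw)
  SiO2: 67.95·0.6300 = 42.81 pbw (target 42.81 pbw)
Glass-mass bookkeeping: total batch − LOI = 100.0 pbw (targets for the oxides total 100.0 pbw; against the stated basis, 100.0 pbw — deltas are rounding alone).
Batch total: Σ batch = 108.0 pbw; LOI removed, Σ of batch·LOI: 8.039 pbw; as yield: glass ÷ batch → 92.56%.

Batch per 100.0 pbw glass:
  CaMg(CO3)2: 9.409 pbw
  Talc: 67.95 pbw
  Calcined dolomite: 16.25 pbw
  ZnO: 14.43 pbw
Total batch = 108.0 pbw; LOI loss = 8.039 pbw; yield = 92.56%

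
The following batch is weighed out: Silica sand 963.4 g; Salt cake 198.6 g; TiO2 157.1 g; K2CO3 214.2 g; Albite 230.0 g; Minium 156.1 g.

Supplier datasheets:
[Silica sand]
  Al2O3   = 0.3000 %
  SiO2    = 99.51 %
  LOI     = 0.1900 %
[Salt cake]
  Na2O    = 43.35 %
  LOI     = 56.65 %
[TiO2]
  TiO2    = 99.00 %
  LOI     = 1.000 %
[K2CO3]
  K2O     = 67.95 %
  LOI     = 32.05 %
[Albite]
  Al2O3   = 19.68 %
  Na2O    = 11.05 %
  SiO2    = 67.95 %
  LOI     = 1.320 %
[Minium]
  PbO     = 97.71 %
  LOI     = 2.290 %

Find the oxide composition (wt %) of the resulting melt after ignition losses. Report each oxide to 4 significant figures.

All arithmetic keeps full float precision from first step to last. Intermediates are shown (rounded to four significant digits) within the worked lines. Every reported number sees exactly one rounding. Derived quantities are rebuilt using the weight values per 1728 g of glass in full float precision (totals, net glass mass, six oxide percentages, LOI, the yield), as set out in the question or the answer.
Mass of each oxide from the mix:
  Al2O3: 963.4·0.003000 + 230.0·0.1968 = 48.15 g
  K2O: 214.2·0.6795 = 145.5 g
  TiO2: 157.1·0.9900 = 155.5 g
  Na2O: 198.6·0.4335 + 230.0·0.1105 = 111.5 g
  SiO2: 963.4·0.9951 + 230.0·0.6795 = 1115 g
  PbO: 156.1·0.9771 = 152.5 g
LOI: 963.4·0.001900 + 198.6·0.5665 + 157.1·0.01000 + 214.2·0.3205 + 230.0·0.01320 + 156.1·0.02290 = 191.2 g
Glass mass = batch − LOI = 1919 − 191.2 = 1728 g (matching Σ of the oxides)
each oxide over glass, ×100, is wt %

Glass mass = 1728 g (batch 1919 − LOI 191.2).
Composition: Al2O3 2.786%, K2O 8.422%, TiO2 8.999%, Na2O 6.452%, SiO2 64.51%, PbO 8.826%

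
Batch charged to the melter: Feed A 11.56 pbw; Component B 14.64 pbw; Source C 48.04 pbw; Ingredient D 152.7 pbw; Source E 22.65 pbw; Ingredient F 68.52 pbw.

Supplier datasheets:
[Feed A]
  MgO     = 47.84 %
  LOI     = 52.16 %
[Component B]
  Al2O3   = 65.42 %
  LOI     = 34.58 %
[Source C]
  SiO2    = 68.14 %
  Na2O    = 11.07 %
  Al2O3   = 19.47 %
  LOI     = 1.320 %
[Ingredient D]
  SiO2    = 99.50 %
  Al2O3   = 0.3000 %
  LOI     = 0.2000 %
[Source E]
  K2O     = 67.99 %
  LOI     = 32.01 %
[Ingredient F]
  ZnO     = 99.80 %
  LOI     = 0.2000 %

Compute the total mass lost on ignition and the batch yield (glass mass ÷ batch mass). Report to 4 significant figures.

LOI loss = 19.42 pbw; glass = 298.7 pbw; yield = 93.90%

Every computation keeps full float precision at all times. Intermediates are displayed, rounded to 4 significant digits, when written out. A single rounding finalizes every reported result; all derived quantities (the totals, LOI, the six compositions, yield, net glass mass) are recomputed in exact precision using the weight values per 298.7 pbw of glass, as given in the question or the answer.
Per-material ignition loss:
  Feed A: 11.56 × 0.5216 = 6.030 pbw
  Component B: 14.64 × 0.3458 = 5.063 pbw
  Source C: 48.04 × 0.01320 = 0.6341 pbw
  Ingredient D: 152.7 × 0.002000 = 0.3054 pbw
  Source E: 22.65 × 0.3201 = 7.250 pbw
  Ingredient F: 68.52 × 0.002000 = 0.1370 pbw
Total LOI = 19.42 pbw
Glass = batch − LOI = 318.1 − 19.42 = 298.7 pbw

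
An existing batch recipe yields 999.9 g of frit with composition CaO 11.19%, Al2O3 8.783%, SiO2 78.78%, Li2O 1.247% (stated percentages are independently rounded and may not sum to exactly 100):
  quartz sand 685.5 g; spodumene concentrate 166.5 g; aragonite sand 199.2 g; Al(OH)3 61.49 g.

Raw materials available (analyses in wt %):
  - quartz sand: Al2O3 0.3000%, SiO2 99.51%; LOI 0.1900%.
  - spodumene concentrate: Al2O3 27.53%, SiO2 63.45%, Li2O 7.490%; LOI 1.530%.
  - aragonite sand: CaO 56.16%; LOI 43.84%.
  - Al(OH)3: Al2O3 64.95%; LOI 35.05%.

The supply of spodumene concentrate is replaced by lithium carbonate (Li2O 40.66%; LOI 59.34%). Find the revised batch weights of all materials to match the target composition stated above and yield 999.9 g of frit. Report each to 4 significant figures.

Every computation carries full float precision through every step — intermediates appear, rounded to 4 significant figures, when written out; a single rounding finalizes each reported result. The derived quantities (LOI, the totals, the yield, the four compositions, glass mass) are computed starting from the weights for 999.9 g of glass at full float precision as set out in problem or answer.
Oxide mass targets, per 999.9 g frit:
  CaO: 11.19% × 999.9 = 111.9 g
  Al2O3: 8.783% × 999.9 = 87.82 g
  SiO2: 78.78% × 999.9 = 787.7 g
  Li2O: 1.247% × 999.9 = 12.47 g
Per-oxide balance check from the weights as reported, relative to the basis at hand (oxide sums agree with the targets net of answer rounding effects):
  CaO: 199.2·0.5616 = 111.9 g (target 111.9 g)
  Al2O3: 791.6·0.003000 + 131.6·0.6495 = 87.85 g (target 87.82 g)
  SiO2: 791.6·0.9951 = 787.7 g (target 787.7 g)
  Li2O: 30.67·0.4066 = 12.47 g (target 12.47 g)
Auditing the glass mass value: Σ batch − LOI loss = 999.9 g (oxide target masses add up to 999.9 g; basis as stated: 999.9 g — differing by rounding only).
Summing the batch: Σ batch = 1153 g; Σ batch·LOI gives LOI loss = 153.2 g; yield: glass divided by total = 86.72%.

Revised batch per 999.9 g frit:
  quartz sand: 791.6 g
  lithium carbonate: 30.67 g
  aragonite sand: 199.2 g
  Al(OH)3: 131.6 g
Total batch = 1153 g; LOI loss = 153.2 g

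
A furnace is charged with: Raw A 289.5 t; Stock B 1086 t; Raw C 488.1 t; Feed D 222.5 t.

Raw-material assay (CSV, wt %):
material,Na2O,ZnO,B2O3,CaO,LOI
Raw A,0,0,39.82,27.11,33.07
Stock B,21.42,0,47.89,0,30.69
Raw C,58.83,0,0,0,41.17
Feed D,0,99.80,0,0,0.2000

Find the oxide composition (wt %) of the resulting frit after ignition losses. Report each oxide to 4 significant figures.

The whole derivation maintains exact precision from start to finish; values along the way are printed rounded to 4 significant digits within the worked lines — each reported result includes exactly one rounding; all derived quantities, including ignition loss, the totals, yield, the four compositions, glass mass, are recomputed from the weighed amounts on 1456 t of glass in full precision, as written in either problem or answer.
Oxide masses out of the charge:
  Na2O: 1086·0.2142 + 488.1·0.5883 = 519.8 t
  ZnO: 222.5·0.9980 = 222.1 t
  B2O3: 289.5·0.3982 + 1086·0.4789 = 635.4 t
  CaO: 289.5·0.2711 = 78.48 t
LOI: 289.5·0.3307 + 1086·0.3069 + 488.1·0.4117 + 222.5·0.002000 = 630.4 t
batch − LOI leaves glass = 2086 − 630.4 = 1456 t (= Σ oxide masses)
each oxide over glass, ×100, is wt %

Glass mass = 1456 t (batch 2086 − LOI 630.4).
Composition: Na2O 35.71%, ZnO 15.25%, B2O3 43.65%, CaO 5.392%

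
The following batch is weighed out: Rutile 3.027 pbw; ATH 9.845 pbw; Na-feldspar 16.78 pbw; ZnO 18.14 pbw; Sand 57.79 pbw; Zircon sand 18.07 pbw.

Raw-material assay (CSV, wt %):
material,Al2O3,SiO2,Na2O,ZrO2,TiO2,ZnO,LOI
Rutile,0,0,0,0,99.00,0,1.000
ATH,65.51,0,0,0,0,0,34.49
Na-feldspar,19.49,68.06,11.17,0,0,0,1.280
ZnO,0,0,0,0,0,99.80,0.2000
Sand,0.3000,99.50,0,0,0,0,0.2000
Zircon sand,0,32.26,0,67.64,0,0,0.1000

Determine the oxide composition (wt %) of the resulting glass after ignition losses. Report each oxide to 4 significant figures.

Glass mass = 119.8 pbw (batch 123.7 − LOI 3.811).
Composition: Al2O3 8.255%, SiO2 62.37%, Na2O 1.564%, ZrO2 10.20%, TiO2 2.501%, ZnO 15.11%

The working math holds exact precision through the solve — working values are printed rounded to 4 significant figures in the printout — a single rounding completes every reported number. All derived quantities are rebuilt at full precision (the totals, yield, LOI, net glass mass, six oxide percentages) starting from the weights per 119.8 pbw of glass, as quoted within either problem or answer.
Per-oxide mass from batch:
  Al2O3: 9.845·0.6551 + 16.78·0.1949 + 57.79·0.003000 = 9.893 pbw
  SiO2: 16.78·0.6806 + 57.79·0.9950 + 18.07·0.3226 = 74.75 pbw
  Na2O: 16.78·0.1117 = 1.874 pbw
  ZrO2: 18.07·0.6764 = 12.22 pbw
  TiO2: 3.027·0.9900 = 2.997 pbw
  ZnO: 18.14·0.9980 = 18.10 pbw
LOI: 3.027·0.01000 + 9.845·0.3449 + 16.78·0.01280 + 18.14·0.002000 + 57.79·0.002000 + 18.07·0.001000 = 3.811 pbw
Glass = total batch minus LOI = 123.7 − 3.811 = 119.8 pbw (consistent with Σ oxide mass)
wt % = oxide mass / glass mass × 100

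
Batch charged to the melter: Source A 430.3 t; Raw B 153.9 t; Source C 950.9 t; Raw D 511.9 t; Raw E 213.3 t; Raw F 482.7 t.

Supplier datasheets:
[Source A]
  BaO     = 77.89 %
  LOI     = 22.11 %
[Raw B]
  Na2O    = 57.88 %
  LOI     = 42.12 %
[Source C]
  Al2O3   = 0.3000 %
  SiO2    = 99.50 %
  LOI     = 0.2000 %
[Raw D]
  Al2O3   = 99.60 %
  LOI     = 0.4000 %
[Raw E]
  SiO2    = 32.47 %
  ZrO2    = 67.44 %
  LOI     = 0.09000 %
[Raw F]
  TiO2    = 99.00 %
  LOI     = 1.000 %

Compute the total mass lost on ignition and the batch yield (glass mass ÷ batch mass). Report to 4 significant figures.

All internal work runs at full float precision all the way through. In-progress results appear (rounded to four significant figures) across the worked steps — exactly one rounding is applied to every reported figure — all derived quantities are recomputed at exact precision (the yield, totals, net glass mass, the six compositions, LOI) using the weight values at 2574 t of glass exactly as shown in question or answer.
Material-by-material LOI:
  Source A: 430.3 × 0.2211 = 95.14 t
  Raw B: 153.9 × 0.4212 = 64.82 t
  Source C: 950.9 × 0.002000 = 1.902 t
  Raw D: 511.9 × 0.004000 = 2.048 t
  Raw E: 213.3 × 9.000e-04 = 0.1920 t
  Raw F: 482.7 × 0.01000 = 4.827 t
Total LOI = 168.9 t
Glass = batch − LOI = 2743 − 168.9 = 2574 t

LOI loss = 168.9 t; glass = 2574 t; yield = 93.84%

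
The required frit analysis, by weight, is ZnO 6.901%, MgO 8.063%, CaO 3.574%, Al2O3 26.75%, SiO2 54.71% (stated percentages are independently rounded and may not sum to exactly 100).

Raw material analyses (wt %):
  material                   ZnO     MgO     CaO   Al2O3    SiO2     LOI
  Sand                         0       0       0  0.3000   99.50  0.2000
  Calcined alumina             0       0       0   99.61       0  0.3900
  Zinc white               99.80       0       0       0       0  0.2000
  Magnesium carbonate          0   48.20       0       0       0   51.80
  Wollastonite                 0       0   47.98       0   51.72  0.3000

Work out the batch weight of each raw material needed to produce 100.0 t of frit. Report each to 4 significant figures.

In-progress results appear, rounded to 4 significant figures, between the steps; all internal work holds full float precision end to end. Each reported number is rounded just once; the derived quantities (glass mass, LOI, the totals, five oxide percentages, the yield) are re-derived using the weight values on 100.0 t of glass in full precision as written in the question or the answer.
The oxide mass targets at 100.0 t frit:
  ZnO: 6.901% × 100.0 = 6.901 t
  MgO: 8.063% × 100.0 = 8.063 t
  CaO: 3.574% × 100.0 = 3.574 t
  Al2O3: 26.75% × 100.0 = 26.75 t
  SiO2: 54.71% × 100.0 = 54.71 t
Verifying the oxide balance per the reported batch figures, on the stated basis (target by target, the sums agree inside rounding margins):
  ZnO: 6.915·0.9980 = 6.901 t (target 6.901 t)
  MgO: 16.73·0.4820 = 8.064 t (target 8.063 t)
  CaO: 7.449·0.4798 = 3.574 t (target 3.574 t)
  Al2O3: 51.11·0.003000 + 26.70·0.9961 = 26.75 t (target 26.75 t)
  SiO2: 51.11·0.9950 + 7.449·0.5172 = 54.71 t (target 54.71 t)
Glass-mass bookkeeping: whole batch net of LOI = 100.0 t (per-oxide target masses sum to 100.0 t; with the basis standing at 100.0 t — any gap is answer rounding).
Summing the batch: Σ batch = 108.9 t; Σ batch·LOI gives LOI loss = 8.909 t; yield: glass divided by total = 91.82%.

Batch per 100.0 t frit:
  Sand: 51.11 t
  Calcined alumina: 26.70 t
  Zinc white: 6.915 t
  Magnesium carbonate: 16.73 t
  Wollastonite: 7.449 t
Total batch = 108.9 t; LOI loss = 8.909 t; yield = 91.82%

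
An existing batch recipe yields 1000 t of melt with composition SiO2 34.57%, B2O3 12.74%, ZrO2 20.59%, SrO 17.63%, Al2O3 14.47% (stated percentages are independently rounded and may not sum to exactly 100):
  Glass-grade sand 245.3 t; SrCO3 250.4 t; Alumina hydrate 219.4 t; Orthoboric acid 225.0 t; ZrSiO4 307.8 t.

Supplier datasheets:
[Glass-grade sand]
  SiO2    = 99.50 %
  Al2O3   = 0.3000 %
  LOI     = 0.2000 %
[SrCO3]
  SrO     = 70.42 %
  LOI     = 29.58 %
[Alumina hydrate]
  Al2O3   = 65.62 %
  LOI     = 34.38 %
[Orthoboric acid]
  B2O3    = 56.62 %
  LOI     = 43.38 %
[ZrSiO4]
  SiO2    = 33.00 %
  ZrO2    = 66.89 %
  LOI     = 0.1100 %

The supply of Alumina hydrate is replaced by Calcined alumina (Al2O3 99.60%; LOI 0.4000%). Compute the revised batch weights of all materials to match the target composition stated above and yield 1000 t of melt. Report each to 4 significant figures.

Revised batch per 1000 t melt:
  Glass-grade sand: 245.3 t
  SrCO3: 250.4 t
  Calcined alumina: 144.5 t
  Orthoboric acid: 225.0 t
  ZrSiO4: 307.8 t
Total batch = 1173 t; LOI loss = 173.1 t

Intermediates appear rounded to four significant figures across the worked steps — every computation carries exact precision throughout; each reported value is rounded only once. All derived quantities are rebuilt at full precision (ignition loss, the yield, five oxide percentages, the totals, glass mass) using the weight values per 1000 t of glass, as they appear in question or answer.
The oxide mass targets at 1000 t melt:
  SiO2: 34.57% × 1000 = 345.7 t
  B2O3: 12.74% × 1000 = 127.4 t
  ZrO2: 20.59% × 1000 = 205.9 t
  SrO: 17.63% × 1000 = 176.3 t
  Al2O3: 14.47% × 1000 = 144.7 t
Oxide-by-oxide audit given the weights on record, relative to the basis at hand (delivered sums recover each target inside rounding margins):
  SiO2: 245.3·0.9950 + 307.8·0.3300 = 345.6 t (target 345.7 t)
  B2O3: 225.0·0.5662 = 127.4 t (target 127.4 t)
  ZrO2: 307.8·0.6689 = 205.9 t (target 205.9 t)
  SrO: 250.4·0.7042 = 176.3 t (target 176.3 t)
  Al2O3: 245.3·0.003000 + 144.5·0.9960 = 144.7 t (target 144.7 t)
Auditing the glass mass value: total batch − LOI = 999.9 t (targets for the oxides total 1000 t; stated basis 1000 t — a pure rounding effect).
Summing the batch: Σ batch = 1173 t; Σ batch·LOI gives LOI loss = 173.1 t; the yield ratio, glass ÷ batch: 85.24%.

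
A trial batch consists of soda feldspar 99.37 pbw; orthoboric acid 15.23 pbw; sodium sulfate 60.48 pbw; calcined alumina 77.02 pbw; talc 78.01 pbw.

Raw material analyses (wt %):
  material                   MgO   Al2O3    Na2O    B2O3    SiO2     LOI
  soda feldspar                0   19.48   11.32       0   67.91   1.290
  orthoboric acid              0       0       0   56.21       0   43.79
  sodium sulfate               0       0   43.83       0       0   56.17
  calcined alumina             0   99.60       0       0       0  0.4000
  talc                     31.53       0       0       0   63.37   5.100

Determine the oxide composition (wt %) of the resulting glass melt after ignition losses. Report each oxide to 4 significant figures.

The whole derivation carries full precision through every step. Values along the way appear rounded to four significant figures within the worked lines — a single rounding completes each reported value; derived quantities are computed in full float precision (the totals, ignition loss, yield, the five compositions, net glass mass) from the batch weights per 283.9 pbw of glass as they appear in the question or the answer.
Delivered oxide masses:
  MgO: 78.01·0.3153 = 24.60 pbw
  Al2O3: 99.37·0.1948 + 77.02·0.9960 = 96.07 pbw
  Na2O: 99.37·0.1132 + 60.48·0.4383 = 37.76 pbw
  B2O3: 15.23·0.5621 = 8.561 pbw
  SiO2: 99.37·0.6791 + 78.01·0.6337 = 116.9 pbw
LOI: 99.37·0.01290 + 15.23·0.4379 + 60.48·0.5617 + 77.02·0.004000 + 78.01·0.05100 = 46.21 pbw
Glass = total batch minus LOI = 330.1 − 46.21 = 283.9 pbw (consistent with Σ oxide mass)
oxide / glass × 100 gives the wt %

Glass mass = 283.9 pbw (batch 330.1 − LOI 46.21).
Composition: MgO 8.664%, Al2O3 33.84%, Na2O 13.30%, B2O3 3.015%, SiO2 41.18%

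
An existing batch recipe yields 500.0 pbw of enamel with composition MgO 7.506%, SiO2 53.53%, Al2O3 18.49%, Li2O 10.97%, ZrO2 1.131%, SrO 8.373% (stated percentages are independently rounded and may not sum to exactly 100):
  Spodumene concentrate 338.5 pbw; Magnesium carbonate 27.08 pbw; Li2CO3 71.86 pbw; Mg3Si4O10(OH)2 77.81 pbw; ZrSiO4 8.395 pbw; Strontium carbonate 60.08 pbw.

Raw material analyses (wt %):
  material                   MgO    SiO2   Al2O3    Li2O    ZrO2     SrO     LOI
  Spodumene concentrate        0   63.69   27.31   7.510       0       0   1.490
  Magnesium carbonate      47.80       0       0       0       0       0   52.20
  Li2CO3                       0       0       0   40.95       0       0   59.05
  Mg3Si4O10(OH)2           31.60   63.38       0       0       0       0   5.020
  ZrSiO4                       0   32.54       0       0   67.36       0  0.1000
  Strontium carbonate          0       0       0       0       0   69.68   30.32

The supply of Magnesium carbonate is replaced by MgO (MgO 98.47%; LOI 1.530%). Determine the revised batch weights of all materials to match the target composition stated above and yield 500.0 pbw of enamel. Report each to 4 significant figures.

Revised batch per 500.0 pbw enamel:
  Spodumene concentrate: 338.5 pbw
  MgO: 13.14 pbw
  Li2CO3: 71.86 pbw
  Mg3Si4O10(OH)2: 77.81 pbw
  ZrSiO4: 8.395 pbw
  Strontium carbonate: 60.08 pbw
Total batch = 569.8 pbw; LOI loss = 69.81 pbw

Values along the way are displayed rounded to 4 significant figures alongside each step. Full float precision is held at each step. A single rounding completes every reported result. The derived quantities, including the six compositions, totals, LOI, the yield, net glass mass, are computed using the weight values per 500.0 pbw of glass in exact precision, as quoted within the problem or the answer.
Oxide mass targets, per 500.0 pbw enamel:
  MgO: 7.506% × 500.0 = 37.53 pbw
  SiO2: 53.53% × 500.0 = 267.6 pbw
  Al2O3: 18.49% × 500.0 = 92.45 pbw
  Li2O: 10.97% × 500.0 = 54.85 pbw
  ZrO2: 1.131% × 500.0 = 5.655 pbw
  SrO: 8.373% × 500.0 = 41.86 pbw
Sums-versus-targets review applying the batch weights above, versus the basis set out (oxide sums agree with the targets given rounding of the digits):
  MgO: 13.14·0.9847 + 77.81·0.3160 = 37.53 pbw (target 37.53 pbw)
  SiO2: 338.5·0.6369 + 77.81·0.6338 + 8.395·0.3254 = 267.6 pbw (target 267.6 pbw)
  Al2O3: 338.5·0.2731 = 92.44 pbw (target 92.45 pbw)
  Li2O: 338.5·0.07510 + 71.86·0.4095 = 54.85 pbw (target 54.85 pbw)
  ZrO2: 8.395·0.6736 = 5.655 pbw (target 5.655 pbw)
  SrO: 60.08·0.6968 = 41.86 pbw (target 41.86 pbw)
Mass balance on the glass: the batch minus its LOI: 500.0 pbw (per-oxide target masses sum to 500.0 pbw; stated basis 500.0 pbw — gaps are rounding artifacts).
Batch total: Σ batch = 569.8 pbw; LOI removed, Σ of batch·LOI: 69.81 pbw; yield, glass over the total, = 87.75%.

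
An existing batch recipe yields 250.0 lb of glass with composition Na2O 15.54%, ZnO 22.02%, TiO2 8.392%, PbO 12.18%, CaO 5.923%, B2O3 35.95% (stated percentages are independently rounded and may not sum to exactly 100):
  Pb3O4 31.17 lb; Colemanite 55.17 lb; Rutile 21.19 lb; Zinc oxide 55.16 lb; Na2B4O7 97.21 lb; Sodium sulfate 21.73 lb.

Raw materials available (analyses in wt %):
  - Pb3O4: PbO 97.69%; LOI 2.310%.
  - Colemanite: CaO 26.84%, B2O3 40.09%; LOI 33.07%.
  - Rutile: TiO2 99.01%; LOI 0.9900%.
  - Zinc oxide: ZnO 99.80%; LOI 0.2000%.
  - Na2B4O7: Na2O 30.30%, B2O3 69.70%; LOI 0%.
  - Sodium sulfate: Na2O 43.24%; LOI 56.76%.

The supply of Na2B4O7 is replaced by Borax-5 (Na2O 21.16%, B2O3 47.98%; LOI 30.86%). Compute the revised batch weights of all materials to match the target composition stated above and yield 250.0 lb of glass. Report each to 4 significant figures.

Every computation carries full precision in all steps — the intermediate values are displayed, rounded to 4 significant figures, alongside each step. Exactly one rounding is applied to every reported value. All derived quantities (glass mass, the six compositions, the totals, yield, ignition loss) are computed from the batch weights at 250.0 lb of glass in full precision, exactly as shown in the problem or answer text.
Target masses of each oxide per 250.0 lb glass:
  Na2O: 15.54% × 250.0 = 38.85 lb
  ZnO: 22.02% × 250.0 = 55.05 lb
  TiO2: 8.392% × 250.0 = 20.98 lb
  PbO: 12.18% × 250.0 = 30.45 lb
  CaO: 5.923% × 250.0 = 14.81 lb
  B2O3: 35.95% × 250.0 = 89.88 lb
Per-oxide balance check per the reported batch figures, relative to the basis at hand (each sum matches its target mass up to rounding of the answer):
  Na2O: 141.2·0.2116 + 20.74·0.4324 = 38.85 lb (target 38.85 lb)
  ZnO: 55.16·0.9980 = 55.05 lb (target 55.05 lb)
  TiO2: 21.19·0.9901 = 20.98 lb (target 20.98 lb)
  PbO: 31.17·0.9769 = 30.45 lb (target 30.45 lb)
  CaO: 55.17·0.2684 = 14.81 lb (target 14.81 lb)
  B2O3: 55.17·0.4009 + 141.2·0.4798 = 89.87 lb (target 89.88 lb)
Glass-mass sanity pass: total charge less LOI = 250.0 lb (the targets, summed, come to 250.0 lb; basis as stated: 250.0 lb — a pure rounding effect).
Total batch = Σ batch = 324.6 lb; LOI loss = Σ batch·LOI = 74.63 lb; yield = glass ÷ total batch = 77.01%.

Revised batch per 250.0 lb glass:
  Pb3O4: 31.17 lb
  Colemanite: 55.17 lb
  Rutile: 21.19 lb
  Zinc oxide: 55.16 lb
  Borax-5: 141.2 lb
  Sodium sulfate: 20.74 lb
Total batch = 324.6 lb; LOI loss = 74.63 lb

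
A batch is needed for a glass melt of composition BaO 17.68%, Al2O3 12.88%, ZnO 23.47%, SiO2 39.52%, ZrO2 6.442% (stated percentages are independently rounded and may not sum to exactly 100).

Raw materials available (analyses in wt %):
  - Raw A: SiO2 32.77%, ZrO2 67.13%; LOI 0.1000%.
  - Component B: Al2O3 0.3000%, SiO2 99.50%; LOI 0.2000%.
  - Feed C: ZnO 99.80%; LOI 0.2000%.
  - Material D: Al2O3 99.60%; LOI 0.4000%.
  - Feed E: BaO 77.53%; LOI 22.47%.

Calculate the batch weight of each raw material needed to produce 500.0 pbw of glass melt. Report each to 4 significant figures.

Batch per 500.0 pbw glass melt:
  Raw A: 47.98 pbw
  Component B: 182.8 pbw
  Feed C: 117.6 pbw
  Material D: 64.11 pbw
  Feed E: 114.0 pbw
Total batch = 526.5 pbw; LOI loss = 26.52 pbw; yield = 94.96%

The working math holds exact precision at all times. Values along the way are displayed (rounded to 4 significant figures) when written out — every reported result undergoes a single rounding — all derived quantities are re-derived at full float precision (yield, the five compositions, totals, ignition loss, glass mass) from the weighed amounts on 500.0 pbw of glass as quoted within the problem or answer text.
Target oxide masses per 500.0 pbw glass melt:
  BaO: 17.68% × 500.0 = 88.40 pbw
  Al2O3: 12.88% × 500.0 = 64.40 pbw
  ZnO: 23.47% × 500.0 = 117.4 pbw
  SiO2: 39.52% × 500.0 = 197.6 pbw
  ZrO2: 6.442% × 500.0 = 32.21 pbw
Sums-versus-targets review per the reported batch figures, per the basis as stated (target by target, the sums agree inside rounding margins):
  BaO: 114.0·0.7753 = 88.38 pbw (target 88.40 pbw)
  Al2O3: 182.8·0.003000 + 64.11·0.9960 = 64.40 pbw (target 64.40 pbw)
  ZnO: 117.6·0.9980 = 117.4 pbw (target 117.4 pbw)
  SiO2: 47.98·0.3277 + 182.8·0.9950 = 197.6 pbw (target 197.6 pbw)
  ZrO2: 47.98·0.6713 = 32.21 pbw (target 32.21 pbw)
Glass mass check: whole batch net of LOI = 500.0 pbw (oxide target masses add up to 500.0 pbw; versus the stated basis of 500.0 pbw — a pure rounding effect).
Adding the batch up: Σ batch = 526.5 pbw; ignition loss, Σ(batch × LOI) = 26.52 pbw; as yield: glass ÷ batch → 94.96%.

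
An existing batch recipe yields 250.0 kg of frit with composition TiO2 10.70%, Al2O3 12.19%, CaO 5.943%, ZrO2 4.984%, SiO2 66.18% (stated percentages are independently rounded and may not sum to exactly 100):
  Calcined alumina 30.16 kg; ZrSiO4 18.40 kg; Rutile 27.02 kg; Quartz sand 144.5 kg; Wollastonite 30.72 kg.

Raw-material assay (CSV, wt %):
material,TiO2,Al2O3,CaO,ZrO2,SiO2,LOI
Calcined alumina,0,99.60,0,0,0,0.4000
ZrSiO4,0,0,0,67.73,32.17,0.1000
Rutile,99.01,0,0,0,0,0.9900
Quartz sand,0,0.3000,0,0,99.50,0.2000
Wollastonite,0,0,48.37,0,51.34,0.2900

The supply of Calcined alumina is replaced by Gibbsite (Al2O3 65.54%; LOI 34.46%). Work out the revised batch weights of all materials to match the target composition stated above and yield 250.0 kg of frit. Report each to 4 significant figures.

Mid-chain values appear, rounded to four significant figures, across the worked steps; all internal work maintains full float precision at each step. Every reported figure is rounded only once; derived quantities (the five compositions, ignition loss, yield, totals, net glass mass) are rebuilt from the weighed amounts on 250.0 kg of glass at full float precision as quoted within the problem or answer text.
The oxide mass targets at 250.0 kg frit:
  TiO2: 10.70% × 250.0 = 26.75 kg
  Al2O3: 12.19% × 250.0 = 30.48 kg
  CaO: 5.943% × 250.0 = 14.86 kg
  ZrO2: 4.984% × 250.0 = 12.46 kg
  SiO2: 66.18% × 250.0 = 165.4 kg
Per-oxide balance check from the weights as reported, per the basis as stated (oxide sums agree with the targets net of answer rounding effects):
  TiO2: 27.02·0.9901 = 26.75 kg (target 26.75 kg)
  Al2O3: 45.84·0.6554 + 144.5·0.003000 = 30.48 kg (target 30.48 kg)
  CaO: 30.72·0.4837 = 14.86 kg (target 14.86 kg)
  ZrO2: 18.40·0.6773 = 12.46 kg (target 12.46 kg)
  SiO2: 18.40·0.3217 + 144.5·0.9950 + 30.72·0.5134 = 165.5 kg (target 165.4 kg)
The glass-mass cross-check: whole batch net of LOI = 250.0 kg (the Σ of target masses is 250.0 kg; versus the stated basis of 250.0 kg — a pure rounding effect).
Adding the batch up: Σ batch = 266.5 kg; Σ batch·LOI gives LOI loss = 16.46 kg; yield = glass ÷ total batch = 93.82%.

Revised batch per 250.0 kg frit:
  Gibbsite: 45.84 kg
  ZrSiO4: 18.40 kg
  Rutile: 27.02 kg
  Quartz sand: 144.5 kg
  Wollastonite: 30.72 kg
Total batch = 266.5 kg; LOI loss = 16.46 kg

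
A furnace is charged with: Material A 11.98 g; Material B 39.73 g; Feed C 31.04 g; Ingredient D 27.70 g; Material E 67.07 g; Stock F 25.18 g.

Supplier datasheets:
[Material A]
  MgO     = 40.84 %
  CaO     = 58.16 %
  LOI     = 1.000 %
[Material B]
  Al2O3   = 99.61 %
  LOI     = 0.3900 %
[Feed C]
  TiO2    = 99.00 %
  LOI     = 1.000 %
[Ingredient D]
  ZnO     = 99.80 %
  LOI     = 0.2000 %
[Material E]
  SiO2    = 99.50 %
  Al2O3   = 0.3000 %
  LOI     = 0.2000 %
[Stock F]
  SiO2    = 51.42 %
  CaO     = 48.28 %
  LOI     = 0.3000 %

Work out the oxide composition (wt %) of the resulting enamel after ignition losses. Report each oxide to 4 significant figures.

The intermediate values are printed with 4-significant-digit rounding across the worked steps — every computation holds exact precision in every operation; every reported figure is rounded only once; the derived quantities, including totals, LOI, glass mass, the six compositions, yield, are recomputed from the weighed amounts for 201.8 g of glass at full float precision as written in the problem or answer text.
Oxide-by-oxide delivered mass:
  SiO2: 67.07·0.9950 + 25.18·0.5142 = 79.68 g
  MgO: 11.98·0.4084 = 4.893 g
  TiO2: 31.04·0.9900 = 30.73 g
  ZnO: 27.70·0.9980 = 27.64 g
  Al2O3: 39.73·0.9961 + 67.07·0.003000 = 39.78 g
  CaO: 11.98·0.5816 + 25.18·0.4828 = 19.12 g
LOI: 11.98·0.01000 + 39.73·0.003900 + 31.04·0.01000 + 27.70·0.002000 + 67.07·0.002000 + 25.18·0.003000 = 0.8502 g
Resulting glass, batch − LOI: 202.7 − 0.8502 = 201.8 g (the oxide masses sum to this)
each wt % is 100 × oxide ÷ glass

Glass mass = 201.8 g (batch 202.7 − LOI 0.8502).
Composition: SiO2 39.48%, MgO 2.424%, TiO2 15.22%, ZnO 13.70%, Al2O3 19.71%, CaO 9.475%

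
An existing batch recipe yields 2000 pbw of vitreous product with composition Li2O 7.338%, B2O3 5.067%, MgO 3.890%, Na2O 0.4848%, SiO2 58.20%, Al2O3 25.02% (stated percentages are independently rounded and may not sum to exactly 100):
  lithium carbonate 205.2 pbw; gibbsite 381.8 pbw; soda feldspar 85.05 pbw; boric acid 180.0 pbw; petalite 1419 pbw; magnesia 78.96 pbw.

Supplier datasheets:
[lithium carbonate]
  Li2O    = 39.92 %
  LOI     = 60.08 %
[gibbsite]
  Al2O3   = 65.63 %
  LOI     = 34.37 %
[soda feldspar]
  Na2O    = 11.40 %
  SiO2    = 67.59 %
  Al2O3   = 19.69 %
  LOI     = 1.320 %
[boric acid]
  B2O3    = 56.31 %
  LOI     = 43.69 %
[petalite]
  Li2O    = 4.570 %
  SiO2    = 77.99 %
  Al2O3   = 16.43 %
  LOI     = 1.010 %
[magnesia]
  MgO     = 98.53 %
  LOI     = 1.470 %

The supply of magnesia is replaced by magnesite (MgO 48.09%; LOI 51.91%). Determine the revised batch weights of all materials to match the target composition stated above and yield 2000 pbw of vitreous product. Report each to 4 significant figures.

Revised batch per 2000 pbw vitreous product:
  lithium carbonate: 205.2 pbw
  gibbsite: 381.8 pbw
  soda feldspar: 85.05 pbw
  boric acid: 180.0 pbw
  petalite: 1419 pbw
  magnesite: 161.8 pbw
Total batch = 2433 pbw; LOI loss = 432.6 pbw

In-progress results appear, rounded to four significant figures, on the page — all internal work carries full precision all the way through; each reported value receives exactly one rounding. Derived quantities are re-derived starting from the weights on 2000 pbw of glass at exact precision (the six compositions, the yield, the totals, ignition loss, net glass mass) as written in the problem or the answer.
Target masses of each oxide per 2000 pbw vitreous product:
  Li2O: 7.338% × 2000 = 146.8 pbw
  B2O3: 5.067% × 2000 = 101.3 pbw
  MgO: 3.890% × 2000 = 77.80 pbw
  Na2O: 0.4848% × 2000 = 9.696 pbw
  SiO2: 58.20% × 2000 = 1164 pbw
  Al2O3: 25.02% × 2000 = 500.4 pbw
Balance tally, oxide-wise, working from each reported weight, relative to the basis at hand (every target is met by its sum net of answer rounding effects):
  Li2O: 205.2·0.3992 + 1419·0.04570 = 146.8 pbw (target 146.8 pbw)
  B2O3: 180.0·0.5631 = 101.4 pbw (target 101.3 pbw)
  MgO: 161.8·0.4809 = 77.81 pbw (target 77.80 pbw)
  Na2O: 85.05·0.1140 = 9.696 pbw (target 9.696 pbw)
  SiO2: 85.05·0.6759 + 1419·0.7799 = 1164 pbw (target 1164 pbw)
  Al2O3: 381.8·0.6563 + 85.05·0.1969 + 1419·0.1643 = 500.5 pbw (target 500.4 pbw)
Consistency of the glass mass: batch Σ − ignition loss = 2000 pbw (oxide target masses add up to 2000 pbw; against the stated basis, 2000 pbw — gaps are rounding artifacts).
Whole-batch sum: Σ batch = 2433 pbw; the LOI term Σ batch·LOI equals 432.6 pbw; the yield ratio, glass ÷ batch: 82.22%.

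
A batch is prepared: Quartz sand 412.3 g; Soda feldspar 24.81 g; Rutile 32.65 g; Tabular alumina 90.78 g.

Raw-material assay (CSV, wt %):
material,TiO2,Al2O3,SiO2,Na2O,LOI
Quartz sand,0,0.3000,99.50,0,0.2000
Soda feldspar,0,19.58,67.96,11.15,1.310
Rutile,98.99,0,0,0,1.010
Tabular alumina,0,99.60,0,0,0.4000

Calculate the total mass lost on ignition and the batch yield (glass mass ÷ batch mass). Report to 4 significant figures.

LOI loss = 1.842 g; glass = 558.7 g; yield = 99.67%

Every computation carries exact precision at all times; working values are shown rounded off to 4 significant digits as written — a single rounding completes each reported value. All derived quantities, which include totals, four oxide percentages, net glass mass, the yield, LOI, are recomputed in full float precision, as set out in problem or answer, starting from the weights on 558.7 g of glass.
LOI of each material in turn:
  Quartz sand: 412.3 × 0.002000 = 0.8246 g
  Soda feldspar: 24.81 × 0.01310 = 0.3250 g
  Rutile: 32.65 × 0.01010 = 0.3298 g
  Tabular alumina: 90.78 × 0.004000 = 0.3631 g
Total LOI = 1.842 g
Glass = batch − LOI = 560.5 − 1.842 = 558.7 g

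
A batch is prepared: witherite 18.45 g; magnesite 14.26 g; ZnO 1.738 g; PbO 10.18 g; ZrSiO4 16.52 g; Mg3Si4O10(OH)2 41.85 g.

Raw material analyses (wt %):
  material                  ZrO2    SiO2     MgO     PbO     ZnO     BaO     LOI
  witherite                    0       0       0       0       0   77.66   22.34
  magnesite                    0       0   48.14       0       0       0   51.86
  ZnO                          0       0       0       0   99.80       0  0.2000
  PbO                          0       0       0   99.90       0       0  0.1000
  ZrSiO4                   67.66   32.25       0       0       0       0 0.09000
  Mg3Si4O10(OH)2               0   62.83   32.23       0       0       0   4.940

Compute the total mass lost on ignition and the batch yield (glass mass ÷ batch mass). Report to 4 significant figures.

Intermediates are printed rounded to 4 significant figures across the worked steps; full precision is carried at every stage. Every reported result is rounded just once. All derived quantities, including ignition loss, net glass mass, yield, the totals, six oxide percentages, are carried from the batch weights for 89.39 g of glass in full float precision exactly as shown in the problem or answer text.
Material-by-material LOI:
  witherite: 18.45 × 0.2234 = 4.122 g
  magnesite: 14.26 × 0.5186 = 7.395 g
  ZnO: 1.738 × 0.002000 = 0.003476 g
  PbO: 10.18 × 0.001000 = 0.01018 g
  ZrSiO4: 16.52 × 9.000e-04 = 0.01487 g
  Mg3Si4O10(OH)2: 41.85 × 0.04940 = 2.067 g
Total LOI = 13.61 g
Glass = batch − LOI = 103.0 − 13.61 = 89.39 g

LOI loss = 13.61 g; glass = 89.39 g; yield = 86.78%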